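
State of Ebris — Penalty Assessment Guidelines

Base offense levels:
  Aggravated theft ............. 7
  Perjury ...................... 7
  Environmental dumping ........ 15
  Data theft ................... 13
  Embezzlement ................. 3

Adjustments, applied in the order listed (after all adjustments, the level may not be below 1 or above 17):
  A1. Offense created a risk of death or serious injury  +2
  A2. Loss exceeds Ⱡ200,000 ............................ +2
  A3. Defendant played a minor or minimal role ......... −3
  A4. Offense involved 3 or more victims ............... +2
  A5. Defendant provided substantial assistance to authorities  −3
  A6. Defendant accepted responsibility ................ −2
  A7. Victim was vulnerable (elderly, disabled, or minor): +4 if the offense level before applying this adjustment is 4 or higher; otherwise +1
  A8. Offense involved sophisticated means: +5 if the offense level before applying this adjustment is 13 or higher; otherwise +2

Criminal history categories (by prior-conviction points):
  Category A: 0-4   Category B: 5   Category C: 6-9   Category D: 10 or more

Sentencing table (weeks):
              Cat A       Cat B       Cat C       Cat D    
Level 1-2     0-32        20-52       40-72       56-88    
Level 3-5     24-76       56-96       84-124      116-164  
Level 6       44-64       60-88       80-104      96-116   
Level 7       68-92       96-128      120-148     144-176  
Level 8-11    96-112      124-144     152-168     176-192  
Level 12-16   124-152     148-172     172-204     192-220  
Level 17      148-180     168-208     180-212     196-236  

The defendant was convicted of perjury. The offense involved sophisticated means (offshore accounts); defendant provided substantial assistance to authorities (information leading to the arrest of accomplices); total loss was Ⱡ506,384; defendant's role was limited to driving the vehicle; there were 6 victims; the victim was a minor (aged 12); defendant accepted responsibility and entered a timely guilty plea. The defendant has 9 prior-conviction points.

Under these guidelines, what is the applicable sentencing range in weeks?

80-104 weeks

Base offense level for perjury: 7.
A1 does not apply.
A2 applies: 7 + 2 = 9.
A3 applies: 9 − 3 = 6.
A4 applies: 6 + 2 = 8.
A5 applies: 8 − 3 = 5.
A6 applies: 5 − 2 = 3.
A7 applies (level before this adjustment is 3 < 4, so +1): 3 + 1 = 4.
A8 applies (level before this adjustment is 4 < 13, so +2): 4 + 2 = 6.
Final offense level: 6.
Criminal history: 9 prior points → Category C (6-9).
Level 6 falls in the 6 band.
Grid: Level 6 × Category C = 80-104 weeks.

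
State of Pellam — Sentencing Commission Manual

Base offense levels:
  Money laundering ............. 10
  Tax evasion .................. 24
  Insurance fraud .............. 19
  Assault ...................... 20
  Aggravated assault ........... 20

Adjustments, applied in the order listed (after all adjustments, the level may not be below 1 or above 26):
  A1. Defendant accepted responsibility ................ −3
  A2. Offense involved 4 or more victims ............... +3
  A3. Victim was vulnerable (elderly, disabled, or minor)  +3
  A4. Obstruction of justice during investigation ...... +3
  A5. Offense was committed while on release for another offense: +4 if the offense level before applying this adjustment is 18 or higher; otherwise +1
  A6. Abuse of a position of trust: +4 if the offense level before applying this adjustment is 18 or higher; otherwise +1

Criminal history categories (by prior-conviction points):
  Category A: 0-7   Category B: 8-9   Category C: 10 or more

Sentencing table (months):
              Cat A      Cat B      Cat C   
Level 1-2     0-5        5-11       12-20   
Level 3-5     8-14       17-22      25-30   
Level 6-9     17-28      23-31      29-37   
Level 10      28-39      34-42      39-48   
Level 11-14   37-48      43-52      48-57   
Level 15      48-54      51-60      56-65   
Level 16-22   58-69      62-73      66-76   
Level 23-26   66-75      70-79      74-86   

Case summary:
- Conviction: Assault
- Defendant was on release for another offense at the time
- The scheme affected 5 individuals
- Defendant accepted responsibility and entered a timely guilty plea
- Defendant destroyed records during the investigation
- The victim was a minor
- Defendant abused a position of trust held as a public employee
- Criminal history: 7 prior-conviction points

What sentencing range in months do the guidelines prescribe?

Base offense level for assault: 20.
A1 applies: 20 − 3 = 17.
A2 applies: 17 + 3 = 20.
A3 applies: 20 + 3 = 23.
A4 applies: 23 + 3 = 26.
A5 applies (level before this adjustment is 26 ≥ 18, so +4): 26 + 4 = 30.
A6 applies (level before this adjustment is 30 ≥ 18, so +4): 30 + 4 = 34.
Level 34 exceeds the maximum of 26; capped at 26.
Final offense level: 26.
Criminal history: 7 prior points → Category A (0-7).
Level 26 falls in the 23-26 band.
Grid: Level 23-26 × Category A = 66-75 months.

66-75 months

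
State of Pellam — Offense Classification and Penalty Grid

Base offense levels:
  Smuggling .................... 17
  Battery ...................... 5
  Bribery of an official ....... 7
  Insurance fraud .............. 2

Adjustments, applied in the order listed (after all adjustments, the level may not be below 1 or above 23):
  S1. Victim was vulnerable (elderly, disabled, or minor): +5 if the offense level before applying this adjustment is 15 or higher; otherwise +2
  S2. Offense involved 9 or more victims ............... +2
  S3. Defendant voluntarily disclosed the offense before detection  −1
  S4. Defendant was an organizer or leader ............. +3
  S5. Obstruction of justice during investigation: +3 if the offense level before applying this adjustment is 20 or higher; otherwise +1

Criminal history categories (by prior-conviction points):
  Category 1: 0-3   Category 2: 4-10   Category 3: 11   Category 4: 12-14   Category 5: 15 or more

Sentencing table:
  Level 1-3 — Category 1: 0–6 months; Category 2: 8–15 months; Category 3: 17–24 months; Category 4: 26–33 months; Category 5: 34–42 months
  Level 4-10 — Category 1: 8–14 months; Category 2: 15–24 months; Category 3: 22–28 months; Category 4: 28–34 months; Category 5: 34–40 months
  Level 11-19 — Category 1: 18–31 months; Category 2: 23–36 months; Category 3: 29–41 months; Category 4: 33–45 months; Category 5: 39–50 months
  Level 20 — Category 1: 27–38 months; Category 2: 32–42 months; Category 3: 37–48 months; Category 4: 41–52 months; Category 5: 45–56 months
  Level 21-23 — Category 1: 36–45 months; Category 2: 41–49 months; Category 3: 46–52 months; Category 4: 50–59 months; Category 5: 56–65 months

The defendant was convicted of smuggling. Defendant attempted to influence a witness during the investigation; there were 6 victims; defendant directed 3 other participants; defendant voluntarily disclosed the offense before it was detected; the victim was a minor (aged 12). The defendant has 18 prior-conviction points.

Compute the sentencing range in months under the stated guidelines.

Base offense level for smuggling: 17.
S1 applies (level before this adjustment is 17 ≥ 15, so +5): 17 + 5 = 22.
S3 applies: 22 − 1 = 21.
S4 applies: 21 + 3 = 24.
S5 applies (level before this adjustment is 24 ≥ 20, so +3): 24 + 3 = 27.
Level 27 exceeds the maximum of 23; capped at 23.
Final offense level: 23.
Criminal history: 18 prior points → Category 5 (15+).
Level 23 falls in the 21-23 band.
Grid: Level 21-23 × Category 5 = 56-65 months.

56-65 months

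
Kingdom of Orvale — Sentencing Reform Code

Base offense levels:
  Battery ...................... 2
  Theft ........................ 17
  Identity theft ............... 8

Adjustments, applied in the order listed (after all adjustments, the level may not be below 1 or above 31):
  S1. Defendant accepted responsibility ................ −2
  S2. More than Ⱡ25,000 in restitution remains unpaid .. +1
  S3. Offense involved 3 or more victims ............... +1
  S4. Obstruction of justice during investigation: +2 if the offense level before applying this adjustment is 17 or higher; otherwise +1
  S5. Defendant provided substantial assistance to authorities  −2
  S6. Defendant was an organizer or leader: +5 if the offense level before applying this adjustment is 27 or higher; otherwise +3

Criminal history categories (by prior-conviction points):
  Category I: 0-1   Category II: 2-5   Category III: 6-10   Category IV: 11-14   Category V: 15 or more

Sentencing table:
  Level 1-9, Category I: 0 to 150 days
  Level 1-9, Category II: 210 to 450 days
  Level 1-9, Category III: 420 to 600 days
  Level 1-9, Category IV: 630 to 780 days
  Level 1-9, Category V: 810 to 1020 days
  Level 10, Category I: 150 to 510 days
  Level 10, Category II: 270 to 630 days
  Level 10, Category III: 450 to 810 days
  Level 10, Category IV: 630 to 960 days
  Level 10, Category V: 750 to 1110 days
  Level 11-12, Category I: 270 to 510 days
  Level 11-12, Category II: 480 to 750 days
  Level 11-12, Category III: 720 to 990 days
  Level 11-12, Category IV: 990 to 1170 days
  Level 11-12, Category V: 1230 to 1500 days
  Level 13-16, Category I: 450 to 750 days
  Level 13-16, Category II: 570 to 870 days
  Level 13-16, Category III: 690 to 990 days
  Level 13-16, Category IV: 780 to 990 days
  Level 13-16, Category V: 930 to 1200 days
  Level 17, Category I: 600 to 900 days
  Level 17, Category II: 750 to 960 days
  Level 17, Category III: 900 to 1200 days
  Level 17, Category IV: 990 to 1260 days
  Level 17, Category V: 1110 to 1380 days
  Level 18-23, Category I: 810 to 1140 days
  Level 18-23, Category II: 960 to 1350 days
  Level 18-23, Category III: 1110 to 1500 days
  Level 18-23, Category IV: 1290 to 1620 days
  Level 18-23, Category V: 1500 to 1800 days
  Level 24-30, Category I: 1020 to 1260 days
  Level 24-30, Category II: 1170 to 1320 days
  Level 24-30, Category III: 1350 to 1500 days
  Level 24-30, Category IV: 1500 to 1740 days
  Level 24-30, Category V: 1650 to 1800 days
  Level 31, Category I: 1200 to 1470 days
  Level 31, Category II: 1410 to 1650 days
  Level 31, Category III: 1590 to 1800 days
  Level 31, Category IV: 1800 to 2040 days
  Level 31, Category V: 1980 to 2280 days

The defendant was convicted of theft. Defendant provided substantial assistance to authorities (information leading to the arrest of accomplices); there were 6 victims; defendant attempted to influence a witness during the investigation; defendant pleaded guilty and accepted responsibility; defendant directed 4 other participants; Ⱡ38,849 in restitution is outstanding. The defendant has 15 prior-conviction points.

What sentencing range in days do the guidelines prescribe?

1500-1800 days

Base offense level for theft: 17.
S1 applies: 17 − 2 = 15.
S2 applies: 15 + 1 = 16.
S3 applies: 16 + 1 = 17.
S4 applies (level before this adjustment is 17 ≥ 17, so +2): 17 + 2 = 19.
S5 applies: 19 − 2 = 17.
S6 applies (level before this adjustment is 17 < 27, so +3): 17 + 3 = 20.
Final offense level: 20.
Criminal history: 15 prior points → Category V (15+).
Level 20 falls in the 18-23 band.
Grid: Level 18-23 × Category V = 1500-1800 days.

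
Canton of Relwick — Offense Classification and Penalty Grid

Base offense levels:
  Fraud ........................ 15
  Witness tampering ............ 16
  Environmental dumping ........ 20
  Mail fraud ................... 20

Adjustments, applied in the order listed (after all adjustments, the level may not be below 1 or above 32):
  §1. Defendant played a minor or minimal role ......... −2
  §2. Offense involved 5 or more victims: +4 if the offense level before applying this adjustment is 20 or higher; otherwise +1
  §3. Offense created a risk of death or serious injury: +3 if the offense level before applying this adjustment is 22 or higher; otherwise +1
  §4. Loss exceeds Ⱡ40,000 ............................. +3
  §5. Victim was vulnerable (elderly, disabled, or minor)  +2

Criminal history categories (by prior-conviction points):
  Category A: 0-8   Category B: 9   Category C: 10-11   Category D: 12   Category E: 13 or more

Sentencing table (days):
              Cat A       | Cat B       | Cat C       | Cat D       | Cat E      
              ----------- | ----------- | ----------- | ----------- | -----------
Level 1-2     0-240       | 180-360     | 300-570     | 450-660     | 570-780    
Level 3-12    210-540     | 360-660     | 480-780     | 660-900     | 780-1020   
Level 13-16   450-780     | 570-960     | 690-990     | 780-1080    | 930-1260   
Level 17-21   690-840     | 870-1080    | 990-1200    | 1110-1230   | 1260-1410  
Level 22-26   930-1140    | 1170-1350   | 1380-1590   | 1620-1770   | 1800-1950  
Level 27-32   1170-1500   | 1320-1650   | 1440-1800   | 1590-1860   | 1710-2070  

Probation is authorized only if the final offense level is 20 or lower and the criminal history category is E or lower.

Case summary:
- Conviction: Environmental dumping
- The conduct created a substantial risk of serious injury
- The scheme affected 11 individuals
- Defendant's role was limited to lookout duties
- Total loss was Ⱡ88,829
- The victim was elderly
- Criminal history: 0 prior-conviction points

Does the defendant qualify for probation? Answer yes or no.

No

Base offense level for environmental dumping: 20.
§1 applies: 20 − 2 = 18.
§2 applies (level before this adjustment is 18 < 20, so +1): 18 + 1 = 19.
§3 applies (level before this adjustment is 19 < 22, so +1): 19 + 1 = 20.
§4 applies: 20 + 3 = 23.
§5 applies: 23 + 2 = 25.
Final offense level: 25.
Criminal history: 0 prior points → Category A (0-8).
Level 25 falls in the 22-26 band.
Grid: Level 22-26 × Category A = 930-1140 days.
Probation check: level 25 > 20 and category A ≤ E → not eligible.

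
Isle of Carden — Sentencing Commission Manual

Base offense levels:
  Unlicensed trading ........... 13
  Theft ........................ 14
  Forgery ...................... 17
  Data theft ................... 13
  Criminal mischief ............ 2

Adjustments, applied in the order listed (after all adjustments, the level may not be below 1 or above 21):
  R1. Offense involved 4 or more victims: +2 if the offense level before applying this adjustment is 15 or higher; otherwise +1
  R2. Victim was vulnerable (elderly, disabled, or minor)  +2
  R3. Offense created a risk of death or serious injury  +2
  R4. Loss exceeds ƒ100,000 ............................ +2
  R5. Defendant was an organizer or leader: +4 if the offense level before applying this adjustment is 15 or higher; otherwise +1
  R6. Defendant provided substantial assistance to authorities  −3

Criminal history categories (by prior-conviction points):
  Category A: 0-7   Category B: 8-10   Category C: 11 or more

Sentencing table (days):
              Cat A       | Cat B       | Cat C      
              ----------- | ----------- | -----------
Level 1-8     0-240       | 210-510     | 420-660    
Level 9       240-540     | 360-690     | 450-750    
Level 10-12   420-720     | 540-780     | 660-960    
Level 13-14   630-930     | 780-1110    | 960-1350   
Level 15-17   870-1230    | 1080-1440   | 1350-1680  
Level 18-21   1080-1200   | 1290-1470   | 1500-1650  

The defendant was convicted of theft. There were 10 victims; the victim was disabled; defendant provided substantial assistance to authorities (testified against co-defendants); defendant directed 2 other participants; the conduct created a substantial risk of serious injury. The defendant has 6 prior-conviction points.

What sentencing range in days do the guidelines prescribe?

Base offense level for theft: 14.
R1 applies (level before this adjustment is 14 < 15, so +1): 14 + 1 = 15.
R2 applies: 15 + 2 = 17.
R3 applies: 17 + 2 = 19.
R4 does not apply.
R5 applies (level before this adjustment is 19 ≥ 15, so +4): 19 + 4 = 23.
R6 applies: 23 − 3 = 20.
Final offense level: 20.
Criminal history: 6 prior points → Category A (0-7).
Level 20 falls in the 18-21 band.
Grid: Level 18-21 × Category A = 1080-1200 days.

1080-1200 days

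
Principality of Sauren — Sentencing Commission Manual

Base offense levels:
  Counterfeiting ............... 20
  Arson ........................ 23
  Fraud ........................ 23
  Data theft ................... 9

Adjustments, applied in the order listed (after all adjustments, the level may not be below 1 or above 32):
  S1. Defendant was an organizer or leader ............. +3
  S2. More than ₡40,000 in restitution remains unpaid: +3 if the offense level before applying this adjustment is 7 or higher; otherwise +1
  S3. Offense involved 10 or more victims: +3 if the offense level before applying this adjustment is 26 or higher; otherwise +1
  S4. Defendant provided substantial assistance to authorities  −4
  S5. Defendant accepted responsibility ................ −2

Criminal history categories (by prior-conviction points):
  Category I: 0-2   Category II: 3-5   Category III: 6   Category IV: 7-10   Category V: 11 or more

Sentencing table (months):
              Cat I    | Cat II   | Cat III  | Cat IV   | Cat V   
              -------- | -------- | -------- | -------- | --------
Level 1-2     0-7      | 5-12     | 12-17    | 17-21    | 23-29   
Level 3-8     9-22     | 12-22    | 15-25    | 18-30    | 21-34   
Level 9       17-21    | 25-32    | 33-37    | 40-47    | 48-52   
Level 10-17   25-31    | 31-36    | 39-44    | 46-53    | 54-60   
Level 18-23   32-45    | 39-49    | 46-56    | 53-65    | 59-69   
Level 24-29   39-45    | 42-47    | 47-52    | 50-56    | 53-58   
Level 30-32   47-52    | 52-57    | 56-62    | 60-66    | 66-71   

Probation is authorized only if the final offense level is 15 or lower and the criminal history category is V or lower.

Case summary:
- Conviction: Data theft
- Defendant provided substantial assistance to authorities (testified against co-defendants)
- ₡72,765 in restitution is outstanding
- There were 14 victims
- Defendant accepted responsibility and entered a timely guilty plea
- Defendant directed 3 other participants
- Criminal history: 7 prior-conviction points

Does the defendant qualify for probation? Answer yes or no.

Yes

Base offense level for data theft: 9.
S1 applies: 9 + 3 = 12.
S2 applies (level before this adjustment is 12 ≥ 7, so +3): 12 + 3 = 15.
S3 applies (level before this adjustment is 15 < 26, so +1): 15 + 1 = 16.
S4 applies: 16 − 4 = 12.
S5 applies: 12 − 2 = 10.
Final offense level: 10.
Criminal history: 7 prior points → Category IV (7-10).
Level 10 falls in the 10-17 band.
Grid: Level 10-17 × Category IV = 46-53 months.
Probation check: level 10 ≤ 15 and category IV ≤ V → eligible.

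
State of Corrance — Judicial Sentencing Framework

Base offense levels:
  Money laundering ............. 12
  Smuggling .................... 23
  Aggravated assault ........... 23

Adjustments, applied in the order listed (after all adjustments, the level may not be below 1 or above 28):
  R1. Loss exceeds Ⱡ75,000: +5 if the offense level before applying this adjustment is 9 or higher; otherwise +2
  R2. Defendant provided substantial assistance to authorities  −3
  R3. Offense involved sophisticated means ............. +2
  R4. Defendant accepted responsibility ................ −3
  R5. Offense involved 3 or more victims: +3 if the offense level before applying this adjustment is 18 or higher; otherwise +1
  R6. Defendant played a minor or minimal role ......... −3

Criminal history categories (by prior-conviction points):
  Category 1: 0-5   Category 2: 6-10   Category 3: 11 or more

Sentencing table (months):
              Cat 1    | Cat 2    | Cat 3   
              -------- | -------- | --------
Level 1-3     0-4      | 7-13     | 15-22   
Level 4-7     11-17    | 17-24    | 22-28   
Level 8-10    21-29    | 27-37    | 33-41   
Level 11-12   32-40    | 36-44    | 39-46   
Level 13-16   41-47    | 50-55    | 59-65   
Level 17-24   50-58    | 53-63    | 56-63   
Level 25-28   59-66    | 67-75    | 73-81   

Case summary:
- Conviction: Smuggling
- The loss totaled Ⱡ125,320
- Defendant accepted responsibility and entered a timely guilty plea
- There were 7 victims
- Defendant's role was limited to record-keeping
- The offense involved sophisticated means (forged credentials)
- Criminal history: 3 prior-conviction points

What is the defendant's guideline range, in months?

59-66 months

Base offense level for smuggling: 23.
R1 applies (level before this adjustment is 23 ≥ 9, so +5): 23 + 5 = 28.
R2 does not apply.
R3 applies: 28 + 2 = 30.
R4 applies: 30 − 3 = 27.
R5 applies (level before this adjustment is 27 ≥ 18, so +3): 27 + 3 = 30.
R6 applies: 30 − 3 = 27.
Final offense level: 27.
Criminal history: 3 prior points → Category 1 (0-5).
Level 27 falls in the 25-28 band.
Grid: Level 25-28 × Category 1 = 59-66 months.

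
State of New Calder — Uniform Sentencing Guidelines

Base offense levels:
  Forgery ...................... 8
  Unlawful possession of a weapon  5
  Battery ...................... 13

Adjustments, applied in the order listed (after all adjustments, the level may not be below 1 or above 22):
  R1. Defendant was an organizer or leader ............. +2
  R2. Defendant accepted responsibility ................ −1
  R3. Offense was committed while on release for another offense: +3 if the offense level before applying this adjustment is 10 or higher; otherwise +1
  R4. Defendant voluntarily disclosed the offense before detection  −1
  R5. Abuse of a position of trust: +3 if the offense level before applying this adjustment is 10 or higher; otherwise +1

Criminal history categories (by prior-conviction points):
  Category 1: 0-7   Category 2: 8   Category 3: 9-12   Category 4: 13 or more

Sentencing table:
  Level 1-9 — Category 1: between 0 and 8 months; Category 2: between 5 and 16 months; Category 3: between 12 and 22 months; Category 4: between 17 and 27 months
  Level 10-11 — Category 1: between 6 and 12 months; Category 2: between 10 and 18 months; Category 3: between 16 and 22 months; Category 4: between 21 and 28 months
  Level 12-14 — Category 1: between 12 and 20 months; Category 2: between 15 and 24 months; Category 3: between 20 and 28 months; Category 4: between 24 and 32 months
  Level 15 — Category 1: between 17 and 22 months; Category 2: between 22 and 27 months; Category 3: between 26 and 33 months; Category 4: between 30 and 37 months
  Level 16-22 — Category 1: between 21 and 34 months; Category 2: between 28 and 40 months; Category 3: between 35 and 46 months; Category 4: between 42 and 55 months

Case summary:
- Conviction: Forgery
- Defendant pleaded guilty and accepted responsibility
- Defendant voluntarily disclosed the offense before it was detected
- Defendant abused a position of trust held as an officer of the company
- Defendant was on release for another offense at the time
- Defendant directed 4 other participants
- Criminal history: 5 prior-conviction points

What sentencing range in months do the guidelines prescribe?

6-12 months

Base offense level for forgery: 8.
R1 applies: 8 + 2 = 10.
R2 applies: 10 − 1 = 9.
R3 applies (level before this adjustment is 9 < 10, so +1): 9 + 1 = 10.
R4 applies: 10 − 1 = 9.
R5 applies (level before this adjustment is 9 < 10, so +1): 9 + 1 = 10.
Final offense level: 10.
Criminal history: 5 prior points → Category 1 (0-7).
Level 10 falls in the 10-11 band.
Grid: Level 10-11 × Category 1 = 6-12 months.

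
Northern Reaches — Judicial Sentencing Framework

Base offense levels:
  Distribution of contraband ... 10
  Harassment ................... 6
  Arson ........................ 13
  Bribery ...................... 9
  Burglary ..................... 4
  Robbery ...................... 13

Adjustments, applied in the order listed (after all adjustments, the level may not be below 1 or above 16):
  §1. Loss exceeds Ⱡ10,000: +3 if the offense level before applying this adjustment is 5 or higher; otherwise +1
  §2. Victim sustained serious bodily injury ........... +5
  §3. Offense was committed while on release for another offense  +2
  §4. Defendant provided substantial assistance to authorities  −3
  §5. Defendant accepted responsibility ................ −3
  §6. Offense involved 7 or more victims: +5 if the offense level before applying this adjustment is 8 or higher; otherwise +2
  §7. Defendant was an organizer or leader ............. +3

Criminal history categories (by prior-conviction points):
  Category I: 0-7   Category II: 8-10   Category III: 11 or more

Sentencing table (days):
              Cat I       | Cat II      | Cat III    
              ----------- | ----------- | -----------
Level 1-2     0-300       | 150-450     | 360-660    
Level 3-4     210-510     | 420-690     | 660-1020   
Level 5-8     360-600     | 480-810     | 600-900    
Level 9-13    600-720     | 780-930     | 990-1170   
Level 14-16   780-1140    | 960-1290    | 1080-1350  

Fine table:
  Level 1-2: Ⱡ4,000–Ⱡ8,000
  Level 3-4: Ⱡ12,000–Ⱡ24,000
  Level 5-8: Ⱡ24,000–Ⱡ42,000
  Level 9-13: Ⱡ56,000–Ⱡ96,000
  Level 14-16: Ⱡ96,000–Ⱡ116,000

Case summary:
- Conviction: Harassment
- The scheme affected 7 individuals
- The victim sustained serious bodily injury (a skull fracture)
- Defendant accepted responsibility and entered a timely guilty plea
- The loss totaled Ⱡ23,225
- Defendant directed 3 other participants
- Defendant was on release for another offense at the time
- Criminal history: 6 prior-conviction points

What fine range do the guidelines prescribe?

Ⱡ96,000–Ⱡ116,000

Base offense level for harassment: 6.
§1 applies (level before this adjustment is 6 ≥ 5, so +3): 6 + 3 = 9.
§2 applies: 9 + 5 = 14.
§3 applies: 14 + 2 = 16.
§4 does not apply.
§5 applies: 16 − 3 = 13.
§6 applies (level before this adjustment is 13 ≥ 8, so +5): 13 + 5 = 18.
§7 applies: 18 + 3 = 21.
Level 21 exceeds the maximum of 16; capped at 16.
Final offense level: 16.
Level 16 falls in the 14-16 band.
Fine table: Level 14-16 → Ⱡ96,000–Ⱡ116,000.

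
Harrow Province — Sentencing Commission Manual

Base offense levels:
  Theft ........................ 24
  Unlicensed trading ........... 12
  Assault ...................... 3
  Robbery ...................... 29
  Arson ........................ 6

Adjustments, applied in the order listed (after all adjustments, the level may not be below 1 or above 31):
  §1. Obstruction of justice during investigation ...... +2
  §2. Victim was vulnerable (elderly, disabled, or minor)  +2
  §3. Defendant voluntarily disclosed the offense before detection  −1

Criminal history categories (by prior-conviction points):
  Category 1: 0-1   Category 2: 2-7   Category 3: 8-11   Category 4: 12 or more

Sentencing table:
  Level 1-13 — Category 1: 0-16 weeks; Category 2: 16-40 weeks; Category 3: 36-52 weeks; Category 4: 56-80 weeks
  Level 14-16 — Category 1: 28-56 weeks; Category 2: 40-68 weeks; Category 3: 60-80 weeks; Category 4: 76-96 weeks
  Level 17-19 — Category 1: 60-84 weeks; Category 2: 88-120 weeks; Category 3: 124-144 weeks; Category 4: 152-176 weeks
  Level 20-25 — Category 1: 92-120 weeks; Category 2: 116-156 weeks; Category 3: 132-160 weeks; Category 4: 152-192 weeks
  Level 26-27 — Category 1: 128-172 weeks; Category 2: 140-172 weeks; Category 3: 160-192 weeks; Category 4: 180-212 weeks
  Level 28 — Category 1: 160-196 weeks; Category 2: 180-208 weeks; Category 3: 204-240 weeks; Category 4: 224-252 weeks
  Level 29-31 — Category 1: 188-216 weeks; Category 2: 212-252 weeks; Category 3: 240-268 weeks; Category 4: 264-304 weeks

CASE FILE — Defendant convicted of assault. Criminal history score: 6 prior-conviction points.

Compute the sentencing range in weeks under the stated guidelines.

Base offense level for assault: 3.
Final offense level: 3.
Criminal history: 6 prior points → Category 2 (2-7).
Level 3 falls in the 1-13 band.
Grid: Level 1-13 × Category 2 = 16-40 weeks.

16-40 weeks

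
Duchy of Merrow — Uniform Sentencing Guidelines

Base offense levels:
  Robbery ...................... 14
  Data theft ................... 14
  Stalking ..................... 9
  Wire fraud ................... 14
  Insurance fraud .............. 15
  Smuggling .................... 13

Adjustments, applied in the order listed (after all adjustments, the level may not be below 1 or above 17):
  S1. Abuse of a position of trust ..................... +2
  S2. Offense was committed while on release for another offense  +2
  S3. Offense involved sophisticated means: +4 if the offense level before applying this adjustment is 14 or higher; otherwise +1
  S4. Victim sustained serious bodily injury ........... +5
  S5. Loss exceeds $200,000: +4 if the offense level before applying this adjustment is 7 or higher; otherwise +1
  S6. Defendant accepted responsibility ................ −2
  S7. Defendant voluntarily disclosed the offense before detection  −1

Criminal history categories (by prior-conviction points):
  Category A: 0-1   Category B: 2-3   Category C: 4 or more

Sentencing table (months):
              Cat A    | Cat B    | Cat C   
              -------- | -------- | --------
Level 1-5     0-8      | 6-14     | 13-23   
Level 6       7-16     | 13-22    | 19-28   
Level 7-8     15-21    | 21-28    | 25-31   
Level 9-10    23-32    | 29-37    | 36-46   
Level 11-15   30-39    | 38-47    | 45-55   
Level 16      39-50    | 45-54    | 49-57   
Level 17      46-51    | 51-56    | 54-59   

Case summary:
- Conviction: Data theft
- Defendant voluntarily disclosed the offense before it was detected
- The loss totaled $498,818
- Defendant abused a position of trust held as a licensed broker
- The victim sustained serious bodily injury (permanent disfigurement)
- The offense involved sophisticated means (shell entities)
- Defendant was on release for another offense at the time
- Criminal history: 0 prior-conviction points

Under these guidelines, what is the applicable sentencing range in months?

46-51 months

Base offense level for data theft: 14.
S1 applies: 14 + 2 = 16.
S2 applies: 16 + 2 = 18.
S3 applies (level before this adjustment is 18 ≥ 14, so +4): 18 + 4 = 22.
S4 applies: 22 + 5 = 27.
S5 applies (level before this adjustment is 27 ≥ 7, so +4): 27 + 4 = 31.
S6 does not apply.
S7 applies: 31 − 1 = 30.
Level 30 exceeds the maximum of 17; capped at 17.
Final offense level: 17.
Criminal history: 0 prior points → Category A (0-1).
Level 17 falls in the 17 band.
Grid: Level 17 × Category A = 46-51 months.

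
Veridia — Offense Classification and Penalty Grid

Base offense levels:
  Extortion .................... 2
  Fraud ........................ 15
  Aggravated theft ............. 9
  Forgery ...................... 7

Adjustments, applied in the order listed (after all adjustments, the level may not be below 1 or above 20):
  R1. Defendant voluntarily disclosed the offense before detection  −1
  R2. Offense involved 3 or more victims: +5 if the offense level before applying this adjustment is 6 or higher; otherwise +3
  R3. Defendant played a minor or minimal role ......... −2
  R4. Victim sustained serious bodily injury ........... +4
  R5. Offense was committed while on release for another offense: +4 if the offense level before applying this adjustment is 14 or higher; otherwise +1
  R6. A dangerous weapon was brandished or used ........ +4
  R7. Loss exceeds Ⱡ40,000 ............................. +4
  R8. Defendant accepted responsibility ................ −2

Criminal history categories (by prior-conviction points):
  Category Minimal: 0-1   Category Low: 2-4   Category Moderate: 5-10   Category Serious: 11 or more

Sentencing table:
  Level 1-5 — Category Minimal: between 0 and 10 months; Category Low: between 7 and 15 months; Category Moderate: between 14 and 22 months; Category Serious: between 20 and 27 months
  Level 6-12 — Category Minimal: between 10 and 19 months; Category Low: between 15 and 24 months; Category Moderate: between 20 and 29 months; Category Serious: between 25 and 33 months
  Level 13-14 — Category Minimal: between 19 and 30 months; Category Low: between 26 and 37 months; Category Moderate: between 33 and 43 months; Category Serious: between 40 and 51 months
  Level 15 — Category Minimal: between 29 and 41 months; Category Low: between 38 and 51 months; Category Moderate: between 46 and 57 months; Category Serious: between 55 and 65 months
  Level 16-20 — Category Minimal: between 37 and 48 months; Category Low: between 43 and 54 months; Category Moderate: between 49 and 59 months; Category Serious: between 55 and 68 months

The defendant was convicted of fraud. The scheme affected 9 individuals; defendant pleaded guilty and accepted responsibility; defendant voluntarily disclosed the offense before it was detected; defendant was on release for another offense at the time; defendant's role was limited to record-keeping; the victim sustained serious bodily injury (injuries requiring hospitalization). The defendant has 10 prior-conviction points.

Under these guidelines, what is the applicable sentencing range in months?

Base offense level for fraud: 15.
R1 applies: 15 − 1 = 14.
R2 applies (level before this adjustment is 14 ≥ 6, so +5): 14 + 5 = 19.
R3 applies: 19 − 2 = 17.
R4 applies: 17 + 4 = 21.
R5 applies (level before this adjustment is 21 ≥ 14, so +4): 21 + 4 = 25.
R8 applies: 25 − 2 = 23.
Level 23 exceeds the maximum of 20; capped at 20.
Final offense level: 20.
Criminal history: 10 prior points → Category Moderate (5-10).
Level 20 falls in the 16-20 band.
Grid: Level 16-20 × Category Moderate = 49-59 months.

49-59 months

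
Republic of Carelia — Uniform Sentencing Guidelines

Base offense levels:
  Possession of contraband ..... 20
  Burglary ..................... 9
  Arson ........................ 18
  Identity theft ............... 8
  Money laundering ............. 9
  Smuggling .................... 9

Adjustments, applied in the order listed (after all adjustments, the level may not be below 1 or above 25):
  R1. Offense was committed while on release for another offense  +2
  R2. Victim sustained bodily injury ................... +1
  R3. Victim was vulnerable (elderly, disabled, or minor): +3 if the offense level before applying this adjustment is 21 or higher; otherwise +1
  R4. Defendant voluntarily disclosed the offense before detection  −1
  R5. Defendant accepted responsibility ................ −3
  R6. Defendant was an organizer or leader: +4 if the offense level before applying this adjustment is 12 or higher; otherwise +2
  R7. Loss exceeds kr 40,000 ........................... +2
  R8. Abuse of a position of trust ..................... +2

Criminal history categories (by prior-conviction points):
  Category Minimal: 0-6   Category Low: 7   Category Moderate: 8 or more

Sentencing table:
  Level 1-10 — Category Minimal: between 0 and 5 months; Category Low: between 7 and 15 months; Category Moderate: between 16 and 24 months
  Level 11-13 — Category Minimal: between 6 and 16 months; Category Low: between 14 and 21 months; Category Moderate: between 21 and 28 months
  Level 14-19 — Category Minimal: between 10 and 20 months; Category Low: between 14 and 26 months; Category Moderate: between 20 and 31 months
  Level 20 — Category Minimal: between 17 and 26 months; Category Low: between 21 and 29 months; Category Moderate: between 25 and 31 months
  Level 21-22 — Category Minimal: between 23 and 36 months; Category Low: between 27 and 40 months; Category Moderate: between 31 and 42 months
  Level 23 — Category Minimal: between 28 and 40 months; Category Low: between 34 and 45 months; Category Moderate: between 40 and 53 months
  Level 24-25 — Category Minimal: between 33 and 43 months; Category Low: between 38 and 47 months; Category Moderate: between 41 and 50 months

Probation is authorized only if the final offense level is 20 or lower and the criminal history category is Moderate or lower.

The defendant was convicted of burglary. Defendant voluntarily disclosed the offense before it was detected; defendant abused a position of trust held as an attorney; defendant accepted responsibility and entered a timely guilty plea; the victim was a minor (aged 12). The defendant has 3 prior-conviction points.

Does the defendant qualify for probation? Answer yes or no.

Yes

Base offense level for burglary: 9.
R1 does not apply.
R2 does not apply.
R3 applies (level before this adjustment is 9 < 21, so +1): 9 + 1 = 10.
R4 applies: 10 − 1 = 9.
R5 applies: 9 − 3 = 6.
R8 applies: 6 + 2 = 8.
Final offense level: 8.
Criminal history: 3 prior points → Category Minimal (0-6).
Level 8 falls in the 1-10 band.
Grid: Level 1-10 × Category Minimal = 0-5 months.
Probation check: level 8 ≤ 20 and category Minimal ≤ Moderate → eligible.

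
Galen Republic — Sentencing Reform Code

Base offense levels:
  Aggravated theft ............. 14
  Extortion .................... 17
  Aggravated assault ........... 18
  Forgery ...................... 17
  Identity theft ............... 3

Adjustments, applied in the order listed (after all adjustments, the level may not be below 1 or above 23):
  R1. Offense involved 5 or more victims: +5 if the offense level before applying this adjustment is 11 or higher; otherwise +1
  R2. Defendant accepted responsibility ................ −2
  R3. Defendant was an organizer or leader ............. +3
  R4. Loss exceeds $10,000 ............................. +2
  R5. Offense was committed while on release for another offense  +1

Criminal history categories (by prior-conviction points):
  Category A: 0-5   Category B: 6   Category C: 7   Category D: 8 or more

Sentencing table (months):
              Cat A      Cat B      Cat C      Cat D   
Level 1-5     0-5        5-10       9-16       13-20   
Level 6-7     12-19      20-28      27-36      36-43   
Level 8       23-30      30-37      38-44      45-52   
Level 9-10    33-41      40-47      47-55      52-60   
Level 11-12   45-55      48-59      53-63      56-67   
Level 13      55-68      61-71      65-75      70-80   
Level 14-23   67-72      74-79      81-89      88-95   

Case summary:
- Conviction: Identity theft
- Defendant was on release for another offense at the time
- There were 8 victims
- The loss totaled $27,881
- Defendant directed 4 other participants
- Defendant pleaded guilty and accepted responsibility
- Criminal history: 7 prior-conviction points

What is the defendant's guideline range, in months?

38-44 months

Base offense level for identity theft: 3.
R1 applies (level before this adjustment is 3 < 11, so +1): 3 + 1 = 4.
R2 applies: 4 − 2 = 2.
R3 applies: 2 + 3 = 5.
R4 applies: 5 + 2 = 7.
R5 applies: 7 + 1 = 8.
Final offense level: 8.
Criminal history: 7 prior points → Category C (7).
Level 8 falls in the 8 band.
Grid: Level 8 × Category C = 38-44 months.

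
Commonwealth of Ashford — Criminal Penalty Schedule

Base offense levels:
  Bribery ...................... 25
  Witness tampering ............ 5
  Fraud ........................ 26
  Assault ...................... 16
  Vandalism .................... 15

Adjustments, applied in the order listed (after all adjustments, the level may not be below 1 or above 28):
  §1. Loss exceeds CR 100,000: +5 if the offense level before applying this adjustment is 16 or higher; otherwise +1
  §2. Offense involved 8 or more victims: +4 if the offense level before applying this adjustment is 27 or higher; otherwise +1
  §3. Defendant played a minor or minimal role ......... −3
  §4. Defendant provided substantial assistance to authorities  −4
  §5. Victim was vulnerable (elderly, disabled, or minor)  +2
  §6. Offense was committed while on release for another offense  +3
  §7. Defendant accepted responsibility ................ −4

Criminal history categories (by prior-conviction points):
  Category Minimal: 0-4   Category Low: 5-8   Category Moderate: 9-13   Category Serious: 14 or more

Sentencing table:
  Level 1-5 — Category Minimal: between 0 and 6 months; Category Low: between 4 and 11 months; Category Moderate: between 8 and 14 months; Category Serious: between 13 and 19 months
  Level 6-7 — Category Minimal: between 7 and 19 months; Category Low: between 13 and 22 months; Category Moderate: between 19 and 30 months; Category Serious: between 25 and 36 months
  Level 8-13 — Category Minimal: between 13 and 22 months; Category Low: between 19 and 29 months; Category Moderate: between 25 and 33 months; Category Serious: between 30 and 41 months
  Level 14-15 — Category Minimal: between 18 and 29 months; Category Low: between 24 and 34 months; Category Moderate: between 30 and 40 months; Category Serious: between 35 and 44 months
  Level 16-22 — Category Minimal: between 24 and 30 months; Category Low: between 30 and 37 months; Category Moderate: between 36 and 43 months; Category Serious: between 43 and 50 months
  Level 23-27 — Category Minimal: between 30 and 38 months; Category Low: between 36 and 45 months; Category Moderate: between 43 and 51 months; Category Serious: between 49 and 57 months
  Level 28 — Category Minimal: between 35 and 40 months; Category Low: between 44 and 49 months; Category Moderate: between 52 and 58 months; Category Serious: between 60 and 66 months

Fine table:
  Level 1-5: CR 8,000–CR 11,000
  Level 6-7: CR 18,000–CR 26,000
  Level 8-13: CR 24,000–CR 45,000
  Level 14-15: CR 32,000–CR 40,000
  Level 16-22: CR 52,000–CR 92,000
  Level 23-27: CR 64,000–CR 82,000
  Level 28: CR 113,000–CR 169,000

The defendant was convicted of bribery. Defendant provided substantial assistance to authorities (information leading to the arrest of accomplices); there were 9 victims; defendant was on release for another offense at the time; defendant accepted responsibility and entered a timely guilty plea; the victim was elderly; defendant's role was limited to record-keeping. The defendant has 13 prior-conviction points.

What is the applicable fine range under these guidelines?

CR 52,000–CR 92,000

Base offense level for bribery: 25.
§1 does not apply.
§2 applies (level before this adjustment is 25 < 27, so +1): 25 + 1 = 26.
§3 applies: 26 − 3 = 23.
§4 applies: 23 − 4 = 19.
§5 applies: 19 + 2 = 21.
§6 applies: 21 + 3 = 24.
§7 applies: 24 − 4 = 20.
Final offense level: 20.
Level 20 falls in the 16-22 band.
Fine table: Level 16-22 → CR 52,000–CR 92,000.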